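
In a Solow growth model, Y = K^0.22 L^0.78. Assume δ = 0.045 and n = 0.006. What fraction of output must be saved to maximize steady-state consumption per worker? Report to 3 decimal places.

Break-even investment rate: n + δ = 0.006 + 0.045 = 0.051.
At the golden rule MPK = n+δ, and in any Cobb-Douglas steady state s = (n+δ)·k/y = MPK·k/y = capital's share 0.22.

s_gold = 0.220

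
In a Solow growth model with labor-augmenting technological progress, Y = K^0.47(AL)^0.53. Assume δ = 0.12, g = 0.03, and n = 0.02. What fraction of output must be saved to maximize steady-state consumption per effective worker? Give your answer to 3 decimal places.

Capital per effective worker breaks even when investment replaces (n + g + δ)·k; here n + g + δ = 0.17.
At the golden rule MPK = n+g+δ, and in any Cobb-Douglas steady state s = (n+g+δ)·k/y = MPK·k/y = capital's share 0.47.

s_gold = 0.470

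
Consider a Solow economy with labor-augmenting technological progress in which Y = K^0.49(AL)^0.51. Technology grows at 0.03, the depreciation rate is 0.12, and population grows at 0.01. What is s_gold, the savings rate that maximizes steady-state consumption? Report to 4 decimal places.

Break-even investment rate: n + g + δ = 0.01 + 0.03 + 0.12 = 0.16.
At the golden rule MPK = n+g+δ, and in any Cobb-Douglas steady state s = (n+g+δ)·k/y = MPK·k/y = capital's share 0.49.

s_gold = 0.4900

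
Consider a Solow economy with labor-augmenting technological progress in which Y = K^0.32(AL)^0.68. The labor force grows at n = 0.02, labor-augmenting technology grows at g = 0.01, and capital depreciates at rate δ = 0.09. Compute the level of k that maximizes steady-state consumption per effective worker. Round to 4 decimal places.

k_gold ≈ 4.2308

n + g + δ = 0.02 + 0.01 + 0.09 = 0.12.
Golden rule sets MPK = n+g+δ: 0.32·k^(0.32−1) = 0.12, so k_gold = (0.32/0.12)^(1/0.68) ≈ 4.2308.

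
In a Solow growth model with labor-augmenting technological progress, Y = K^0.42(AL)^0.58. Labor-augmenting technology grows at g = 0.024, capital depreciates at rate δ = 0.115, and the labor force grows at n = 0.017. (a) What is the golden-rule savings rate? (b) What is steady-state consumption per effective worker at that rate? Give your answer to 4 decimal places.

(a) s_gold = 0.4200; (b) c_gold ≈ 1.1882

The effective depreciation rate is n + g + δ = 0.017 + 0.024 + 0.115 = 0.156.
For Cobb-Douglas, s_gold equals capital's share: s_gold = 0.42.
Setting f'(k) = n+g+δ gives 0.42·k^(0.42−1) = 0.156, hence k_gold = (0.42/0.156)^(1/0.58) ≈ 5.5156.
y_gold = 5.5156^0.42 ≈ 2.0487; c_gold = (1−0.42)·y_gold ≈ 1.1882.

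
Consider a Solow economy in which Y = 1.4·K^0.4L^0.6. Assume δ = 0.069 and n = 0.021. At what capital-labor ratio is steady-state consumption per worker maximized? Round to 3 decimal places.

The effective depreciation rate is n + δ = 0.021 + 0.069 = 0.09.
Maximizing c = f(k) − (n+δ)·k gives f'(k) = n+δ, i.e. 0.4·1.4·k^(0.4−1) = 0.09, so k_gold = (0.4·1.4/0.09)^(1/0.6) ≈ 21.0495.

k_gold ≈ 21.050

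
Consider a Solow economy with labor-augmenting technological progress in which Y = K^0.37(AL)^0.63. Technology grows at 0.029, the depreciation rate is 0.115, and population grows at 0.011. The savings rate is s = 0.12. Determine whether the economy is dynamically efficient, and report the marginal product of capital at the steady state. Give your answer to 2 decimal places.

dynamically efficient; MPK ≈ 0.48

The effective depreciation rate is n + g + δ = 0.011 + 0.029 + 0.115 = 0.155.
Steady-state k*: s·k^0.37 = 0.155·k gives k* = (0.12/0.155)^(1/0.63) ≈ 0.6661.
MPK = 0.37·0.6661^(-0.63) ≈ 0.4779.
MPK > n+g+δ = 0.155, so the economy is dynamically efficient (under-saving).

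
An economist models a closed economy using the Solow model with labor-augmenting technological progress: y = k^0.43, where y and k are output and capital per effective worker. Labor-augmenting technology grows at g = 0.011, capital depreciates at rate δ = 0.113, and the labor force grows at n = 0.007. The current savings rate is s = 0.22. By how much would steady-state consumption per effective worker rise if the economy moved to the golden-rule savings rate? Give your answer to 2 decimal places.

Break-even investment rate: n + g + δ = 0.007 + 0.011 + 0.113 = 0.131.
Current steady state (s = 0.22): k* = (0.22/0.131)^(1/0.57) ≈ 2.4831, y* = 2.4831^0.43 ≈ 1.4786, c* = (1−0.22)·1.4786 ≈ 1.1533.
Maximizing c = f(k) − (n+g+δ)·k gives f'(k) = n+g+δ, i.e. 0.43·k^(0.43−1) = 0.131, so k_gold = (0.43/0.131)^(1/0.57) ≈ 8.0465.
y_gold = 8.0465^0.43 ≈ 2.4514, c_gold = y_gold − 0.131·k_gold ≈ 1.3973.
Gain: Δc = 1.3973 − 1.1533 ≈ 0.2440.

Δc ≈ 0.24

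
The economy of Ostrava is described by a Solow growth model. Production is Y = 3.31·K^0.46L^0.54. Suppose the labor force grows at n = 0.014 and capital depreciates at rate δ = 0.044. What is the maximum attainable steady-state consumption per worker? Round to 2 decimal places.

Capital per worker breaks even when investment replaces (n + δ)·k; here n + δ = 0.058.
Setting f'(k) = n+δ gives 0.46·3.31·k^(0.46−1) = 0.058, hence k_gold = (0.46·3.31/0.058)^(1/0.54) ≈ 424.6881.
y_gold = 3.31·424.6881^0.46 ≈ 53.5476.
c_gold = y_gold − (n+δ)·k_gold = 53.5476 − 0.058·424.6881 ≈ 28.9157.

c_gold ≈ 28.92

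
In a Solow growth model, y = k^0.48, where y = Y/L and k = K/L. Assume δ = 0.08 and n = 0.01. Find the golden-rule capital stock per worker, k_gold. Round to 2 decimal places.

Capital per worker breaks even when investment replaces (n + δ)·k; here n + δ = 0.09.
Maximizing c = f(k) − (n+δ)·k gives f'(k) = n+δ, i.e. 0.48·k^(0.48−1) = 0.09, so k_gold = (0.48/0.09)^(1/0.52) ≈ 25.0077.

k_gold ≈ 25.01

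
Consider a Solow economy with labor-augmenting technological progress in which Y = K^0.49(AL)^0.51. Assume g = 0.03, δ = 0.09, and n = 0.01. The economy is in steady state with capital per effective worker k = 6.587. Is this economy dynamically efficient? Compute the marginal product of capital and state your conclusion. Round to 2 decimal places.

The effective depreciation rate is n + g + δ = 0.01 + 0.03 + 0.09 = 0.13.
MPK = 0.49·k^(0.49−1) = 0.49·6.587^(-0.51) ≈ 0.1874.
MPK > 0.13, so the economy is dynamically efficient (under-saving).

dynamically efficient; MPK ≈ 0.19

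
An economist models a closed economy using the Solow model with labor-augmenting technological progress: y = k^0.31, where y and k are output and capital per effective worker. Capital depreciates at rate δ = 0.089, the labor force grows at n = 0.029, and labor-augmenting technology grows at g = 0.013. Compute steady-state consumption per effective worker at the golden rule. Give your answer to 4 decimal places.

Break-even investment rate: n + g + δ = 0.029 + 0.013 + 0.089 = 0.131.
At the golden rule the marginal product of capital equals n+g+δ: 0.31·k^(0.31−1) = 0.131. Solving, k_gold = (0.31/0.131)^(1/0.69) ≈ 3.4847.
y_gold = 3.4847^0.31 ≈ 1.4725.
c_gold = y_gold − (n+g+δ)·k_gold = 1.4725 − 0.131·3.4847 ≈ 1.0161.

c_gold ≈ 1.0161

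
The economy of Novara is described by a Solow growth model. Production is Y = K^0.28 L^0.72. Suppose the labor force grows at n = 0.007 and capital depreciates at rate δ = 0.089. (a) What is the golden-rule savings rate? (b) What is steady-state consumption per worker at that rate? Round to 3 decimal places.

n + δ = 0.007 + 0.089 = 0.096.
For Cobb-Douglas, s_gold equals capital's share: s_gold = 0.28.
Setting f'(k) = n+δ gives 0.28·k^(0.28−1) = 0.096, hence k_gold = (0.28/0.096)^(1/0.72) ≈ 4.4226.
y_gold = 4.4226^0.28 ≈ 1.5163; c_gold = (1−0.28)·y_gold ≈ 1.0917.

(a) s_gold = 0.280; (b) c_gold ≈ 1.092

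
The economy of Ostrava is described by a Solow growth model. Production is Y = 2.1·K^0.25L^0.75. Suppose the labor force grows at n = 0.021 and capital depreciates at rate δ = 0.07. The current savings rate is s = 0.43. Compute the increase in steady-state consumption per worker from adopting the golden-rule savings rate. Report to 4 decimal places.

The effective depreciation rate is n + δ = 0.021 + 0.07 = 0.091.
Current steady state (s = 0.43): k* = (0.43·2.1/0.091)^(1/0.75) ≈ 21.3237, y* = 2.1·21.3237^0.25 ≈ 4.5127, c* = (1−0.43)·4.5127 ≈ 2.5722.
Maximizing c = f(k) − (n+δ)·k gives f'(k) = n+δ, i.e. 0.25·2.1·k^(0.25−1) = 0.091, so k_gold = (0.25·2.1/0.091)^(1/0.75) ≈ 10.3472.
y_gold = 2.1·10.3472^0.25 ≈ 3.7664, c_gold = y_gold − 0.091·k_gold ≈ 2.8248.
Gain: Δc = 2.8248 − 2.5722 ≈ 0.2526.

Δc ≈ 0.2526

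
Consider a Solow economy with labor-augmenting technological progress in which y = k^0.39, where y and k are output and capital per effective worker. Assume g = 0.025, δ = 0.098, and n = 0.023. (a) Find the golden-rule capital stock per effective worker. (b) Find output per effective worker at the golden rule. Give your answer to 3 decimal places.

The effective depreciation rate is n + g + δ = 0.023 + 0.025 + 0.098 = 0.146.
Setting f'(k) = n+g+δ gives 0.39·k^(0.39−1) = 0.146, hence k_gold = (0.39/0.146)^(1/0.61) ≈ 5.0064.
y_gold = 5.0064^0.39 ≈ 1.8742.

(a) k_gold ≈ 5.006; (b) y_gold ≈ 1.874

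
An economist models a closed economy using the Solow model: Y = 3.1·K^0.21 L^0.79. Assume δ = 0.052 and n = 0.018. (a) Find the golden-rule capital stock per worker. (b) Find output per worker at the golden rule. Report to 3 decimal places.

(a) k_gold ≈ 16.824; (b) y_gold ≈ 5.608

Break-even investment rate: n + δ = 0.018 + 0.052 = 0.07.
Golden rule sets MPK = n+δ: 0.21·3.1·k^(0.21−1) = 0.07, so k_gold = (0.21·3.1/0.07)^(1/0.79) ≈ 16.8239.
y_gold = 3.1·16.8239^0.21 ≈ 5.6080.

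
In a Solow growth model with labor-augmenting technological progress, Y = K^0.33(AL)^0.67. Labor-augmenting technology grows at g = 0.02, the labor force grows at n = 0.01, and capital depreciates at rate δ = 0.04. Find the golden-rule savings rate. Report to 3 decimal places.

n + g + δ = 0.01 + 0.02 + 0.04 = 0.07.
At the golden rule MPK = n+g+δ, and in any Cobb-Douglas steady state s = (n+g+δ)·k/y = MPK·k/y = capital's share 0.33.

s_gold = 0.330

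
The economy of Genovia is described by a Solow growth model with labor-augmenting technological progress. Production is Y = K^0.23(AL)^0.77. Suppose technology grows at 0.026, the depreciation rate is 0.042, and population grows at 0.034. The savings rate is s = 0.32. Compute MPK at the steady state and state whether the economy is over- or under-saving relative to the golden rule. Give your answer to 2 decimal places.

n + g + δ = 0.034 + 0.026 + 0.042 = 0.102.
Steady-state k*: s·k^0.23 = 0.102·k gives k* = (0.32/0.102)^(1/0.77) ≈ 4.4144.
MPK = 0.23·4.4144^(-0.77) ≈ 0.0733.
MPK < n+g+δ = 0.102, so the economy is dynamically inefficient (over-saving).

over-saving; MPK ≈ 0.07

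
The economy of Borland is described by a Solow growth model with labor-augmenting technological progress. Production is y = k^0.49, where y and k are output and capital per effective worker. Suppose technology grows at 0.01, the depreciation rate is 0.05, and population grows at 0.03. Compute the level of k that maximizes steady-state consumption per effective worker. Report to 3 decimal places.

The effective depreciation rate is n + g + δ = 0.03 + 0.01 + 0.05 = 0.09.
Golden rule sets MPK = n+g+δ: 0.49·k^(0.49−1) = 0.09, so k_gold = (0.49/0.09)^(1/0.51) ≈ 27.7362.

k_gold ≈ 27.736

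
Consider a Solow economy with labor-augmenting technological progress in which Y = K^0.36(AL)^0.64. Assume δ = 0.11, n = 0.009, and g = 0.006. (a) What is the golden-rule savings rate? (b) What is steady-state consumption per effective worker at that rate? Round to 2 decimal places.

Break-even investment rate: n + g + δ = 0.009 + 0.006 + 0.11 = 0.125.
For Cobb-Douglas, s_gold equals capital's share: s_gold = 0.36.
Golden rule sets MPK = n+g+δ: 0.36·k^(0.36−1) = 0.125, so k_gold = (0.36/0.125)^(1/0.64) ≈ 5.2216.
y_gold = 5.2216^0.36 ≈ 1.8130; c_gold = (1−0.36)·y_gold ≈ 1.1603.

(a) s_gold = 0.36; (b) c_gold ≈ 1.16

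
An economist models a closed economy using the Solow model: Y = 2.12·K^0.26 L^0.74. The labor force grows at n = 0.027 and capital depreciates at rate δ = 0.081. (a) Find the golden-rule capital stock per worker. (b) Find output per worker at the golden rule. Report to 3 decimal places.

(a) k_gold ≈ 9.049; (b) y_gold ≈ 3.759

Capital per worker breaks even when investment replaces (n + δ)·k; here n + δ = 0.108.
Setting f'(k) = n+δ gives 0.26·2.12·k^(0.26−1) = 0.108, hence k_gold = (0.26·2.12/0.108)^(1/0.74) ≈ 9.0490.
y_gold = 2.12·9.0490^0.26 ≈ 3.7588.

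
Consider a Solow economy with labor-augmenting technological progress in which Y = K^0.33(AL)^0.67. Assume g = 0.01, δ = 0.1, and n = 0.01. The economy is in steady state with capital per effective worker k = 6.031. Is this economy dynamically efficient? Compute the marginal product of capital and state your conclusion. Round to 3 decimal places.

dynamically inefficient; MPK ≈ 0.099

The effective depreciation rate is n + g + δ = 0.01 + 0.01 + 0.1 = 0.12.
MPK = 0.33·k^(0.33−1) = 0.33·6.031^(-0.67) ≈ 0.0990.
MPK < 0.12, so the economy is dynamically inefficient (over-saving).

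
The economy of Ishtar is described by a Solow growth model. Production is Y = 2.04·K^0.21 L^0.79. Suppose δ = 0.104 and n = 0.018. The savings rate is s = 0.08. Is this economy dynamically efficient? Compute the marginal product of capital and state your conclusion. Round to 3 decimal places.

The effective depreciation rate is n + δ = 0.018 + 0.104 = 0.122.
Steady-state k*: s·A·k^0.21 = 0.122·k gives k* = (0.08·2.04/0.122)^(1/0.79) ≈ 1.4453.
MPK = 0.21·2.04·1.4453^(-0.79) ≈ 0.3202.
MPK > n+δ = 0.122, so the economy is dynamically efficient (under-saving).

dynamically efficient; MPK ≈ 0.320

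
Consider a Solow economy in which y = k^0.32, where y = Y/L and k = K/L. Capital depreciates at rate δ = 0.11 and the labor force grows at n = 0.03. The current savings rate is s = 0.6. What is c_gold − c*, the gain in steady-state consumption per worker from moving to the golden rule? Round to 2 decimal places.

Δc ≈ 0.21

n + δ = 0.03 + 0.11 = 0.14.
Current steady state (s = 0.6): k* = (0.6/0.14)^(1/0.68) ≈ 8.5005, y* = 8.5005^0.32 ≈ 1.9835, c* = (1−0.6)·1.9835 ≈ 0.7934.
Golden rule sets MPK = n+δ: 0.32·k^(0.32−1) = 0.14, so k_gold = (0.32/0.14)^(1/0.68) ≈ 3.3727.
y_gold = 3.3727^0.32 ≈ 1.4755, c_gold = y_gold − 0.14·k_gold ≈ 1.0034.
Gain: Δc = 1.0034 − 0.7934 ≈ 0.2100.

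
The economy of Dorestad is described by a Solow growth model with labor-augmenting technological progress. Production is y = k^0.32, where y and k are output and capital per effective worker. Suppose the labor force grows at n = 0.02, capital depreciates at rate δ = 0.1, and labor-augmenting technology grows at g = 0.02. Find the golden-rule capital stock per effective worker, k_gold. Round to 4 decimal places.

n + g + δ = 0.02 + 0.02 + 0.1 = 0.14.
At the golden rule the marginal product of capital equals n+g+δ: 0.32·k^(0.32−1) = 0.14. Solving, k_gold = (0.32/0.14)^(1/0.68) ≈ 3.3727.

k_gold ≈ 3.3727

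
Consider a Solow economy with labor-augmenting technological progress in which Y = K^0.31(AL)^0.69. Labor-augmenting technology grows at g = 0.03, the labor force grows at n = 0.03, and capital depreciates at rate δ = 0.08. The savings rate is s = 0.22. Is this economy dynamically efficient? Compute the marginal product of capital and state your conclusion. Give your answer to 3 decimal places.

The effective depreciation rate is n + g + δ = 0.03 + 0.03 + 0.08 = 0.14.
Steady-state k*: s·k^0.31 = 0.14·k gives k* = (0.22/0.14)^(1/0.69) ≈ 1.9252.
MPK = 0.31·1.9252^(-0.69) ≈ 0.1973.
MPK > n+g+δ = 0.14, so the economy is dynamically efficient (under-saving).

dynamically efficient; MPK ≈ 0.197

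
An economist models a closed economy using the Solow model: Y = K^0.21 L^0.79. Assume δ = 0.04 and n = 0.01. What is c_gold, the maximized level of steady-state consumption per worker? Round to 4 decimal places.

Capital per worker breaks even when investment replaces (n + δ)·k; here n + δ = 0.05.
Maximizing c = f(k) − (n+δ)·k gives f'(k) = n+δ, i.e. 0.21·k^(0.21−1) = 0.05, so k_gold = (0.21/0.05)^(1/0.79) ≈ 6.1507.
y_gold = 6.1507^0.21 ≈ 1.4644.
c_gold = y_gold − (n+δ)·k_gold = 1.4644 − 0.05·6.1507 ≈ 1.1569.

c_gold ≈ 1.1569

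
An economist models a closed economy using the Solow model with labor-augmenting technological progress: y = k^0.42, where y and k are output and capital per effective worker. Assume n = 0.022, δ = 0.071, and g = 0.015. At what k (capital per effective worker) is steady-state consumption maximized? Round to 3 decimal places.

k_gold ≈ 10.398

Capital per effective worker breaks even when investment replaces (n + g + δ)·k; here n + g + δ = 0.108.
At the golden rule the marginal product of capital equals n+g+δ: 0.42·k^(0.42−1) = 0.108. Solving, k_gold = (0.42/0.108)^(1/0.58) ≈ 10.3978.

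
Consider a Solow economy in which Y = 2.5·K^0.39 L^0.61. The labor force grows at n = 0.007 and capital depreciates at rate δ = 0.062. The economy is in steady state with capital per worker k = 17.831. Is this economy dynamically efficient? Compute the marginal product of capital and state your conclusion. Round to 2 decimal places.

Break-even investment rate: n + δ = 0.007 + 0.062 = 0.069.
MPK = 0.39·2.5·k^(0.39−1) = 0.39·2.5·17.831^(-0.61) ≈ 0.1682.
MPK > 0.069, so the economy is dynamically efficient (under-saving).

dynamically efficient; MPK ≈ 0.17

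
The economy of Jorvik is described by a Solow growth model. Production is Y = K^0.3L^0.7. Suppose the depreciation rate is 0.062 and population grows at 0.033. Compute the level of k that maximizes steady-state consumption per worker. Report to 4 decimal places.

Break-even investment rate: n + δ = 0.033 + 0.062 = 0.095.
Golden rule sets MPK = n+δ: 0.3·k^(0.3−1) = 0.095, so k_gold = (0.3/0.095)^(1/0.7) ≈ 5.1692.

k_gold ≈ 5.1692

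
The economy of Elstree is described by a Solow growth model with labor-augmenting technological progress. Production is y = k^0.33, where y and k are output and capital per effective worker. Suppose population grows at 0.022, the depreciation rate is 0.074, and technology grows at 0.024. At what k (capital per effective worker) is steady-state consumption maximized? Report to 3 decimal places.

Capital per effective worker breaks even when investment replaces (n + g + δ)·k; here n + g + δ = 0.12.
Golden rule sets MPK = n+g+δ: 0.33·k^(0.33−1) = 0.12, so k_gold = (0.33/0.12)^(1/0.67) ≈ 4.5261.

k_gold ≈ 4.526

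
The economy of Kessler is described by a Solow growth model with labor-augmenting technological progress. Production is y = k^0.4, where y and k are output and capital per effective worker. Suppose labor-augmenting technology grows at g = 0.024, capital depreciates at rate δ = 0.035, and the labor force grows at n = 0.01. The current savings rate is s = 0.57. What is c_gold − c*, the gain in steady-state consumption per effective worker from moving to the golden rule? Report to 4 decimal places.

Δc ≈ 0.1790

Break-even investment rate: n + g + δ = 0.01 + 0.024 + 0.035 = 0.069.
Current steady state (s = 0.57): k* = (0.57/0.069)^(1/0.6) ≈ 33.7580, y* = 33.7580^0.4 ≈ 4.0865, c* = (1−0.57)·4.0865 ≈ 1.7572.
Setting f'(k) = n+g+δ gives 0.4·k^(0.4−1) = 0.069, hence k_gold = (0.4/0.069)^(1/0.6) ≈ 18.7076.
y_gold = 18.7076^0.4 ≈ 3.2271, c_gold = y_gold − 0.069·k_gold ≈ 1.9362.
Gain: Δc = 1.9362 − 1.7572 ≈ 0.1790.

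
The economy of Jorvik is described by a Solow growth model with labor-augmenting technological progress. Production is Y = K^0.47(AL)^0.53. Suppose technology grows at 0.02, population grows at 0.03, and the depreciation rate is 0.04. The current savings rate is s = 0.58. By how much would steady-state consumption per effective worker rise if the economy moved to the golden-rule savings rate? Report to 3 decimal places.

n + g + δ = 0.03 + 0.02 + 0.04 = 0.09.
Current steady state (s = 0.58): k* = (0.58/0.09)^(1/0.53) ≈ 33.6330, y* = 33.6330^0.47 ≈ 5.2189, c* = (1−0.58)·5.2189 ≈ 2.1919.
Setting f'(k) = n+g+δ gives 0.47·k^(0.47−1) = 0.09, hence k_gold = (0.47/0.09)^(1/0.53) ≈ 22.6175.
y_gold = 22.6175^0.47 ≈ 4.3310, c_gold = y_gold − 0.09·k_gold ≈ 2.2954.
Gain: Δc = 2.2954 − 2.1919 ≈ 0.1035.

Δc ≈ 0.103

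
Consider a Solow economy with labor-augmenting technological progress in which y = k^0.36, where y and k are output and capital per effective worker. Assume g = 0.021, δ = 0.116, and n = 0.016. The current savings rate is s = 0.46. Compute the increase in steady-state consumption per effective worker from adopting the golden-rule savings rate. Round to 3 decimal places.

Δc ≈ 0.033

n + g + δ = 0.016 + 0.021 + 0.116 = 0.153.
Current steady state (s = 0.46): k* = (0.46/0.153)^(1/0.64) ≈ 5.5844, y* = 5.5844^0.36 ≈ 1.8574, c* = (1−0.46)·1.8574 ≈ 1.0030.
Maximizing c = f(k) − (n+g+δ)·k gives f'(k) = n+g+δ, i.e. 0.36·k^(0.36−1) = 0.153, so k_gold = (0.36/0.153)^(1/0.64) ≈ 3.8075.
y_gold = 3.8075^0.36 ≈ 1.6182, c_gold = y_gold − 0.153·k_gold ≈ 1.0356.
Gain: Δc = 1.0356 − 1.0030 ≈ 0.0326.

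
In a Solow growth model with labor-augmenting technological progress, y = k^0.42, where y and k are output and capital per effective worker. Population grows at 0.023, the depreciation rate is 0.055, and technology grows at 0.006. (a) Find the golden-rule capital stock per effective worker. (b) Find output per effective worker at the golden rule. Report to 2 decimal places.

Break-even investment rate: n + g + δ = 0.023 + 0.006 + 0.055 = 0.084.
Setting f'(k) = n+g+δ gives 0.42·k^(0.42−1) = 0.084, hence k_gold = (0.42/0.084)^(1/0.58) ≈ 16.0369.
y_gold = 16.0369^0.42 ≈ 3.2074.

(a) k_gold ≈ 16.04; (b) y_gold ≈ 3.21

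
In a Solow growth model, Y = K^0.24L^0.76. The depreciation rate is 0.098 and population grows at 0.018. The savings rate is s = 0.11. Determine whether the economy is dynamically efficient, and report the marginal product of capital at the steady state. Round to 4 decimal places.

dynamically efficient; MPK ≈ 0.2531

Break-even investment rate: n + δ = 0.018 + 0.098 = 0.116.
Steady-state k*: s·k^0.24 = 0.116·k gives k* = (0.11/0.116)^(1/0.76) ≈ 0.9325.
MPK = 0.24·0.9325^(-0.76) ≈ 0.2531.
MPK > n+δ = 0.116, so the economy is dynamically efficient (under-saving).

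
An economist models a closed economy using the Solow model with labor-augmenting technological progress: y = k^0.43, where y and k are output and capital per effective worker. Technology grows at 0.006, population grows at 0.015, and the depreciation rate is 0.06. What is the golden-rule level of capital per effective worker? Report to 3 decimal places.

k_gold ≈ 18.703

n + g + δ = 0.015 + 0.006 + 0.06 = 0.081.
Golden rule sets MPK = n+g+δ: 0.43·k^(0.43−1) = 0.081, so k_gold = (0.43/0.081)^(1/0.57) ≈ 18.7025.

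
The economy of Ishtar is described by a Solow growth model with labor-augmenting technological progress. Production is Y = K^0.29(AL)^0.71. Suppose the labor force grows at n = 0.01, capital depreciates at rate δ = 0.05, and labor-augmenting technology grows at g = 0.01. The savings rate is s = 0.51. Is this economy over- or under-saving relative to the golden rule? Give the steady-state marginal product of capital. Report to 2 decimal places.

The effective depreciation rate is n + g + δ = 0.01 + 0.01 + 0.05 = 0.07.
Steady-state k*: s·k^0.29 = 0.07·k gives k* = (0.51/0.07)^(1/0.71) ≈ 16.3964.
MPK = 0.29·16.3964^(-0.71) ≈ 0.0398.
MPK < n+g+δ = 0.07, so the economy is dynamically inefficient (over-saving).

over-saving; MPK ≈ 0.04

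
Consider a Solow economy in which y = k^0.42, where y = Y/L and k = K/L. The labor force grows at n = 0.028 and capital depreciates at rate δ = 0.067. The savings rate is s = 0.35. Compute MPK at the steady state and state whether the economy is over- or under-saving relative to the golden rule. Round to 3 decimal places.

under-saving; MPK ≈ 0.114

The effective depreciation rate is n + δ = 0.028 + 0.067 = 0.095.
Steady-state k*: s·k^0.42 = 0.095·k gives k* = (0.35/0.095)^(1/0.58) ≈ 9.4723.
MPK = 0.42·9.4723^(-0.58) ≈ 0.1140.
MPK > n+δ = 0.095, so the economy is dynamically efficient (under-saving).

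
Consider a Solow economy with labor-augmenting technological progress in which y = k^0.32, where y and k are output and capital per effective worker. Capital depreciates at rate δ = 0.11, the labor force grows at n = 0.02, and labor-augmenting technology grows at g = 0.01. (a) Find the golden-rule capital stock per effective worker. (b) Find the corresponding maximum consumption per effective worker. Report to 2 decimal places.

Capital per effective worker breaks even when investment replaces (n + g + δ)·k; here n + g + δ = 0.14.
Setting f'(k) = n+g+δ gives 0.32·k^(0.32−1) = 0.14, hence k_gold = (0.32/0.14)^(1/0.68) ≈ 3.3727.
y_gold = 3.3727^0.32 ≈ 1.4755; c_gold = y_gold − 0.14·k_gold ≈ 1.0034.

(a) k_gold ≈ 3.37; (b) c_gold ≈ 1.00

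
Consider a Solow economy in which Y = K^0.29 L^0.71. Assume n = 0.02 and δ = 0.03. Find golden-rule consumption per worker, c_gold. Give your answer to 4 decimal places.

c_gold ≈ 1.4557

n + δ = 0.02 + 0.03 = 0.05.
At the golden rule the marginal product of capital equals n+δ: 0.29·k^(0.29−1) = 0.05. Solving, k_gold = (0.29/0.05)^(1/0.71) ≈ 11.8919.
y_gold = 11.8919^0.29 ≈ 2.0503.
c_gold = y_gold − (n+δ)·k_gold = 2.0503 − 0.05·11.8919 ≈ 1.4557.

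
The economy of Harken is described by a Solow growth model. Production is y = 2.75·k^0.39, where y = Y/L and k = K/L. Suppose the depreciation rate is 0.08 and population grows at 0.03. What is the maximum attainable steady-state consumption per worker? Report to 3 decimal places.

Capital per worker breaks even when investment replaces (n + δ)·k; here n + δ = 0.11.
Setting f'(k) = n+δ gives 0.39·2.75·k^(0.39−1) = 0.11, hence k_gold = (0.39·2.75/0.11)^(1/0.61) ≈ 41.8137.
y_gold = 2.75·41.8137^0.39 ≈ 11.7936.
c_gold = y_gold − (n+δ)·k_gold = 11.7936 − 0.11·41.8137 ≈ 7.1941.

c_gold ≈ 7.194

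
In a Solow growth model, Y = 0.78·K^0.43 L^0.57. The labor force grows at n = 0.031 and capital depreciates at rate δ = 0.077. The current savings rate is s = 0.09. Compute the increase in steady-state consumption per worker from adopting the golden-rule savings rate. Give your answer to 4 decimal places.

n + δ = 0.031 + 0.077 = 0.108.
Current steady state (s = 0.09): k* = (0.09·0.78/0.108)^(1/0.57) ≈ 0.4697, y* = 0.78·0.4697^0.43 ≈ 0.5636, c* = (1−0.09)·0.5636 ≈ 0.5129.
At the golden rule the marginal product of capital equals n+δ: 0.43·0.78·k^(0.43−1) = 0.108. Solving, k_gold = (0.43·0.78/0.108)^(1/0.57) ≈ 7.3013.
y_gold = 0.78·7.3013^0.43 ≈ 1.8338, c_gold = y_gold − 0.108·k_gold ≈ 1.0453.
Gain: Δc = 1.0453 − 0.5129 ≈ 0.5324.

Δc ≈ 0.5324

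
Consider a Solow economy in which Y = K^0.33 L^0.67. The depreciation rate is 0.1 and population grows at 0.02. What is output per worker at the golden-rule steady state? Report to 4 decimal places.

y_gold ≈ 1.6458

Capital per worker breaks even when investment replaces (n + δ)·k; here n + δ = 0.12.
Setting f'(k) = n+δ gives 0.33·k^(0.33−1) = 0.12, hence k_gold = (0.33/0.12)^(1/0.67) ≈ 4.5261.
Output: y_gold = k_gold^0.33 = 4.5261^0.33 ≈ 1.6458.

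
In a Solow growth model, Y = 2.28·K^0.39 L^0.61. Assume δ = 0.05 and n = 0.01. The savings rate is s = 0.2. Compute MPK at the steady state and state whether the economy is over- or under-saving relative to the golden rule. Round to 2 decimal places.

n + δ = 0.01 + 0.05 = 0.06.
Steady-state k*: s·A·k^0.39 = 0.06·k gives k* = (0.2·2.28/0.06)^(1/0.61) ≈ 27.7944.
MPK = 0.39·2.28·27.7944^(-0.61) ≈ 0.1170.
MPK > n+δ = 0.06, so the economy is dynamically efficient (under-saving).

under-saving; MPK ≈ 0.12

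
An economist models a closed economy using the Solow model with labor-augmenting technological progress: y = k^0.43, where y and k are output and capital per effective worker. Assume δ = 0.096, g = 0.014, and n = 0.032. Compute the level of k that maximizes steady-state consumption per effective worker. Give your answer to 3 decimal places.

k_gold ≈ 6.985

Capital per effective worker breaks even when investment replaces (n + g + δ)·k; here n + g + δ = 0.142.
Setting f'(k) = n+g+δ gives 0.43·k^(0.43−1) = 0.142, hence k_gold = (0.43/0.142)^(1/0.57) ≈ 6.9851.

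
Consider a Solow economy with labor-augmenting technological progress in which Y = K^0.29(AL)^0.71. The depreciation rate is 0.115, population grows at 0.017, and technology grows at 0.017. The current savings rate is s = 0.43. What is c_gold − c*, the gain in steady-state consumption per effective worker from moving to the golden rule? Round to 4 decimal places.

Δc ≈ 0.0532

Break-even investment rate: n + g + δ = 0.017 + 0.017 + 0.115 = 0.149.
Current steady state (s = 0.43): k* = (0.43/0.149)^(1/0.71) ≈ 4.4492, y* = 4.4492^0.29 ≈ 1.5417, c* = (1−0.43)·1.5417 ≈ 0.8788.
Maximizing c = f(k) − (n+g+δ)·k gives f'(k) = n+g+δ, i.e. 0.29·k^(0.29−1) = 0.149, so k_gold = (0.29/0.149)^(1/0.71) ≈ 2.5547.
y_gold = 2.5547^0.29 ≈ 1.3126, c_gold = y_gold − 0.149·k_gold ≈ 0.9319.
Gain: Δc = 0.9319 − 0.8788 ≈ 0.0532.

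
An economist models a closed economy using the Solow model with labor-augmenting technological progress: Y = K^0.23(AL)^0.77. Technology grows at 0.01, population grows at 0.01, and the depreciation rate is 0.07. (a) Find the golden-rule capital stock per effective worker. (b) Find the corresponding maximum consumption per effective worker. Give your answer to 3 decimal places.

Break-even investment rate: n + g + δ = 0.01 + 0.01 + 0.07 = 0.09.
Golden rule sets MPK = n+g+δ: 0.23·k^(0.23−1) = 0.09, so k_gold = (0.23/0.09)^(1/0.77) ≈ 3.3822.
y_gold = 3.3822^0.23 ≈ 1.3235; c_gold = y_gold − 0.09·k_gold ≈ 1.0191.

(a) k_gold ≈ 3.382; (b) c_gold ≈ 1.019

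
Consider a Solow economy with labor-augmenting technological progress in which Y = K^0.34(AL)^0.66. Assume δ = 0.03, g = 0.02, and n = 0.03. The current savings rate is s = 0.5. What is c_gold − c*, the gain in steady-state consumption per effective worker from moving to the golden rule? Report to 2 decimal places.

Capital per effective worker breaks even when investment replaces (n + g + δ)·k; here n + g + δ = 0.08.
Current steady state (s = 0.5): k* = (0.5/0.08)^(1/0.66) ≈ 16.0649, y* = 16.0649^0.34 ≈ 2.5704, c* = (1−0.5)·2.5704 ≈ 1.2852.
Golden rule sets MPK = n+g+δ: 0.34·k^(0.34−1) = 0.08, so k_gold = (0.34/0.08)^(1/0.66) ≈ 8.9558.
y_gold = 8.9558^0.34 ≈ 2.1072, c_gold = y_gold − 0.08·k_gold ≈ 1.3908.
Gain: Δc = 1.3908 − 1.2852 ≈ 0.1056.

Δc ≈ 0.11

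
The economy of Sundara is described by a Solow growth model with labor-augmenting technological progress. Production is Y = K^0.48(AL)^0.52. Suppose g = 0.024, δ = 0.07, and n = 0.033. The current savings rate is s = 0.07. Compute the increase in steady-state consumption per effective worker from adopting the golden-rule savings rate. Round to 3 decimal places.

Δc ≈ 1.238

n + g + δ = 0.033 + 0.024 + 0.07 = 0.127.
Current steady state (s = 0.07): k* = (0.07/0.127)^(1/0.52) ≈ 0.3180, y* = 0.3180^0.48 ≈ 0.5770, c* = (1−0.07)·0.5770 ≈ 0.5366.
Maximizing c = f(k) − (n+g+δ)·k gives f'(k) = n+g+δ, i.e. 0.48·k^(0.48−1) = 0.127, so k_gold = (0.48/0.127)^(1/0.52) ≈ 12.8961.
y_gold = 12.8961^0.48 ≈ 3.4121, c_gold = y_gold − 0.127·k_gold ≈ 1.7743.
Gain: Δc = 1.7743 − 0.5366 ≈ 1.2376.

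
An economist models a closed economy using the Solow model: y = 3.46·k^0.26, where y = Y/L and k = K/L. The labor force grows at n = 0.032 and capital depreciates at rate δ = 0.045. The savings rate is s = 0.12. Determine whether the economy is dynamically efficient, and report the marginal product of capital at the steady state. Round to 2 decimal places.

Capital per worker breaks even when investment replaces (n + δ)·k; here n + δ = 0.077.
Steady-state k*: s·A·k^0.26 = 0.077·k gives k* = (0.12·3.46/0.077)^(1/0.74) ≈ 9.7471.
MPK = 0.26·3.46·9.7471^(-0.74) ≈ 0.1668.
MPK > n+δ = 0.077, so the economy is dynamically efficient (under-saving).

dynamically efficient; MPK ≈ 0.17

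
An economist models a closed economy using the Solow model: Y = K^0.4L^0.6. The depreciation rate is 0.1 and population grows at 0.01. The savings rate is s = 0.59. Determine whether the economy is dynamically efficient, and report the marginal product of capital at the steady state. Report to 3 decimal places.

Capital per worker breaks even when investment replaces (n + δ)·k; here n + δ = 0.11.
Steady-state k*: s·k^0.4 = 0.11·k gives k* = (0.59/0.11)^(1/0.6) ≈ 16.4348.
MPK = 0.4·16.4348^(-0.6) ≈ 0.0746.
MPK < n+δ = 0.11, so the economy is dynamically inefficient (over-saving).

dynamically inefficient; MPK ≈ 0.075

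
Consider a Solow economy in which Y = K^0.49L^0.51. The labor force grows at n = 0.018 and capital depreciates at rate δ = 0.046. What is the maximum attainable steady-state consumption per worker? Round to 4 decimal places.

c_gold ≈ 3.6051

Break-even investment rate: n + δ = 0.018 + 0.046 = 0.064.
Maximizing c = f(k) − (n+δ)·k gives f'(k) = n+δ, i.e. 0.49·k^(0.49−1) = 0.064, so k_gold = (0.49/0.064)^(1/0.51) ≈ 54.1209.
y_gold = 54.1209^0.49 ≈ 7.0689.
c_gold = y_gold − (n+δ)·k_gold = 7.0689 − 0.064·54.1209 ≈ 3.6051.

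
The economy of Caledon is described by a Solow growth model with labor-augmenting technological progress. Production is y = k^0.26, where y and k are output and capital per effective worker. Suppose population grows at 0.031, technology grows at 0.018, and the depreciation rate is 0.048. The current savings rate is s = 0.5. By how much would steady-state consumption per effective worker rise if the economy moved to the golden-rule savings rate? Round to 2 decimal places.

Δc ≈ 0.16

n + g + δ = 0.031 + 0.018 + 0.048 = 0.097.
Current steady state (s = 0.5): k* = (0.5/0.097)^(1/0.74) ≈ 9.1713, y* = 9.1713^0.26 ≈ 1.7792, c* = (1−0.5)·1.7792 ≈ 0.8896.
Golden rule sets MPK = n+g+δ: 0.26·k^(0.26−1) = 0.097, so k_gold = (0.26/0.097)^(1/0.74) ≈ 3.7901.
y_gold = 3.7901^0.26 ≈ 1.4140, c_gold = y_gold − 0.097·k_gold ≈ 1.0464.
Gain: Δc = 1.0464 − 0.8896 ≈ 0.1567.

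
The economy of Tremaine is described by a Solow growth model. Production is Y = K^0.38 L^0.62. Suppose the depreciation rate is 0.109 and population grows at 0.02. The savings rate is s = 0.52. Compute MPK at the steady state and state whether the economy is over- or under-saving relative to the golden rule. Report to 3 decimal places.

over-saving; MPK ≈ 0.094

Break-even investment rate: n + δ = 0.02 + 0.109 = 0.129.
Steady-state k*: s·k^0.38 = 0.129·k gives k* = (0.52/0.129)^(1/0.62) ≈ 9.4727.
MPK = 0.38·9.4727^(-0.62) ≈ 0.0943.
MPK < n+δ = 0.129, so the economy is dynamically inefficient (over-saving).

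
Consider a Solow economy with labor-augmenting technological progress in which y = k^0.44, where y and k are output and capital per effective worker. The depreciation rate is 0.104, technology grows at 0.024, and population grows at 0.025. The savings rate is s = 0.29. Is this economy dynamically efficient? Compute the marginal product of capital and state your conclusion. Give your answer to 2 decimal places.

n + g + δ = 0.025 + 0.024 + 0.104 = 0.153.
Steady-state k*: s·k^0.44 = 0.153·k gives k* = (0.29/0.153)^(1/0.56) ≈ 3.1326.
MPK = 0.44·3.1326^(-0.56) ≈ 0.2321.
MPK > n+g+δ = 0.153, so the economy is dynamically efficient (under-saving).

dynamically efficient; MPK ≈ 0.23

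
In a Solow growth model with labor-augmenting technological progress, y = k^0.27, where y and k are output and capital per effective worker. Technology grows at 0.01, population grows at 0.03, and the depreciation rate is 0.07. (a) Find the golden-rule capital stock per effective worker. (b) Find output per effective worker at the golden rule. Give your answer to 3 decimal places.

Capital per effective worker breaks even when investment replaces (n + g + δ)·k; here n + g + δ = 0.11.
Setting f'(k) = n+g+δ gives 0.27·k^(0.27−1) = 0.11, hence k_gold = (0.27/0.11)^(1/0.73) ≈ 3.4214.
y_gold = 3.4214^0.27 ≈ 1.3939.

(a) k_gold ≈ 3.421; (b) y_gold ≈ 1.394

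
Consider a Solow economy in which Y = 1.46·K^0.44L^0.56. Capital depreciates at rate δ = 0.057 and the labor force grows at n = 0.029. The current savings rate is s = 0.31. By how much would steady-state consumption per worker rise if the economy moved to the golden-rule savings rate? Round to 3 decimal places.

The effective depreciation rate is n + δ = 0.029 + 0.057 = 0.086.
Current steady state (s = 0.31): k* = (0.31·1.46/0.086)^(1/0.56) ≈ 19.4038, y* = 1.46·19.4038^0.44 ≈ 5.3830, c* = (1−0.31)·5.3830 ≈ 3.7143.
At the golden rule the marginal product of capital equals n+δ: 0.44·1.46·k^(0.44−1) = 0.086. Solving, k_gold = (0.44·1.46/0.086)^(1/0.56) ≈ 36.2641.
y_gold = 1.46·36.2641^0.44 ≈ 7.0880, c_gold = y_gold − 0.086·k_gold ≈ 3.9693.
Gain: Δc = 3.9693 − 3.7143 ≈ 0.2550.

Δc ≈ 0.255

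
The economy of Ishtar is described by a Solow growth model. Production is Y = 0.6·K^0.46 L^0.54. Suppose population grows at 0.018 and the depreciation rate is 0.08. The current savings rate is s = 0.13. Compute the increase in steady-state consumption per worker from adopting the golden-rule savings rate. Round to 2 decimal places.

The effective depreciation rate is n + δ = 0.018 + 0.08 = 0.098.
Current steady state (s = 0.13): k* = (0.13·0.6/0.098)^(1/0.54) ≈ 0.6553, y* = 0.6·0.6553^0.46 ≈ 0.4940, c* = (1−0.13)·0.4940 ≈ 0.4298.
Golden rule sets MPK = n+δ: 0.46·0.6·k^(0.46−1) = 0.098, so k_gold = (0.46·0.6/0.098)^(1/0.54) ≈ 6.8037.
y_gold = 0.6·6.8037^0.46 ≈ 1.4495, c_gold = y_gold − 0.098·k_gold ≈ 0.7827.
Gain: Δc = 0.7827 − 0.4298 ≈ 0.3530.

Δc ≈ 0.35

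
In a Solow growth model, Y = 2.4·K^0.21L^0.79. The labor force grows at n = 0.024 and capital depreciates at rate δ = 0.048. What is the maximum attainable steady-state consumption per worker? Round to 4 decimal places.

c_gold ≈ 3.1804

The effective depreciation rate is n + δ = 0.024 + 0.048 = 0.072.
At the golden rule the marginal product of capital equals n+δ: 0.21·2.4·k^(0.21−1) = 0.072. Solving, k_gold = (0.21·2.4/0.072)^(1/0.79) ≈ 11.7421.
y_gold = 2.4·11.7421^0.21 ≈ 4.0258.
c_gold = y_gold − (n+δ)·k_gold = 4.0258 − 0.072·11.7421 ≈ 3.1804.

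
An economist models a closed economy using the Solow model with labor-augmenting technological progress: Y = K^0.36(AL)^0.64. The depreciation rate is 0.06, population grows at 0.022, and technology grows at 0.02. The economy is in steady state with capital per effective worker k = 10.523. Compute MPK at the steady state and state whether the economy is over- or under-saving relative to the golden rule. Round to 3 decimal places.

over-saving; MPK ≈ 0.080

Break-even investment rate: n + g + δ = 0.022 + 0.02 + 0.06 = 0.102.
MPK = 0.36·k^(0.36−1) = 0.36·10.523^(-0.64) ≈ 0.0798.
MPK < 0.102, so the economy is dynamically inefficient (over-saving).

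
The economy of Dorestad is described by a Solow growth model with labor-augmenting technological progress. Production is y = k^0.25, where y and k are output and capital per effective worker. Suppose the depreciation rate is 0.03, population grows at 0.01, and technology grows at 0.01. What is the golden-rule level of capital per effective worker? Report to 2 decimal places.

k_gold ≈ 8.55

Capital per effective worker breaks even when investment replaces (n + g + δ)·k; here n + g + δ = 0.05.
Golden rule sets MPK = n+g+δ: 0.25·k^(0.25−1) = 0.05, so k_gold = (0.25/0.05)^(1/0.75) ≈ 8.5499.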